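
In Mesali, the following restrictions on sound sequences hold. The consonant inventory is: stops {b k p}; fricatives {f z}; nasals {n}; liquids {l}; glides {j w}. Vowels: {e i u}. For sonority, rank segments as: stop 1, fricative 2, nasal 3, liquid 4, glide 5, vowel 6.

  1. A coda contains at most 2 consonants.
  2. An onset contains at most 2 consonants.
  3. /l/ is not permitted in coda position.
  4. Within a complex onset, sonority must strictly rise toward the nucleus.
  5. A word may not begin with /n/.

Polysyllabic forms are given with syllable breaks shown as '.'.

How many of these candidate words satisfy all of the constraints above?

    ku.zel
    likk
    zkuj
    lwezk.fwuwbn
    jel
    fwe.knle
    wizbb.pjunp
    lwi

ku.zel — violates constraint 3: syllable 2 coda contains /l/ → phonotactically illegal
likk — σ1 onset /l/, coda /kk/ (2C) ok → phonotactically legal
zkuj — violates constraint 4: syllable 1 onset /zk/: /z/ (fricative, 2) → /k/ (stop, 1) does not rise → phonotactically illegal
lwezk.fwuwbn — violates constraint 1: syllable 2 coda /wbn/ has 3 consonants (> 2) → phonotactically illegal
jel — violates constraint 3: syllable 1 coda contains /l/ → phonotactically illegal
fwe.knle — violates constraint 2: syllable 2 onset /knl/ has 3 consonants (> 2) → phonotactically illegal
wizbb.pjunp — violates constraint 1: syllable 1 coda /zbb/ has 3 consonants (> 2) → phonotactically illegal
lwi — σ1 onset /lw/ (4→5 rises), coda /∅/ ok → phonotactically legal
Phonotactically legal: likk, lwi → 2.

2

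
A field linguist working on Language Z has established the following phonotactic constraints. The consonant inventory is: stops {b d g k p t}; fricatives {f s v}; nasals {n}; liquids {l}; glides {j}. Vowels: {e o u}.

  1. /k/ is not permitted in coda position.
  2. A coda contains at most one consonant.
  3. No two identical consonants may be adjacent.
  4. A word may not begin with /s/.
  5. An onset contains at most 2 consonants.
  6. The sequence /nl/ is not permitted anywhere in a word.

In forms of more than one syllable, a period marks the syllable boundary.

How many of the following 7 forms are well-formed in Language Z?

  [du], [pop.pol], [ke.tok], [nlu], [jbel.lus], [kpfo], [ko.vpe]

2

[du] — σ1 onset /d/, coda /∅/ ok → well-formed
[pop.pol] — violates constraint 3: adjacent identical consonants /pp/ → ill-formed
[ke.tok] — violates constraint 1: syllable 2 coda contains /k/ → ill-formed
[nlu] — violates constraint 6: contains banned sequence /nl/ → ill-formed
[jbel.lus] — violates constraint 3: adjacent identical consonants /ll/ → ill-formed
[kpfo] — violates constraint 5: syllable 1 onset /kpf/ has 3 consonants (> 2) → ill-formed
[ko.vpe] — σ1 onset /k/, coda /∅/ ok; σ2 onset /vp/ (2C), coda /∅/ ok → well-formed
Well-formed: [du], [ko.vpe] → 2.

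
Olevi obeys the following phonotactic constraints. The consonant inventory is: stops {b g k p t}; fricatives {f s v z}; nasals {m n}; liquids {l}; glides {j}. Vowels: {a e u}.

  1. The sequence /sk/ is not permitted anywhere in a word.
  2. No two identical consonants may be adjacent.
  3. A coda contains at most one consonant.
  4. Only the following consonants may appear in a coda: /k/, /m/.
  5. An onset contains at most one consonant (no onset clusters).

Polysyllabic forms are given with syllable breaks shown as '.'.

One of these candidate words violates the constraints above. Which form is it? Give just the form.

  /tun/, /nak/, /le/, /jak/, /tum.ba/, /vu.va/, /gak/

/tun/

/tun/ — violates constraint 4: syllable 1 coda contains /n/, which is not a licensed coda consonant → ill-formed
/nak/ — σ1 onset /n/, coda /k/ ok → well-formed
/le/ — σ1 onset /l/, coda /∅/ ok → well-formed
/jak/ — σ1 onset /j/, coda /k/ ok → well-formed
/tum.ba/ — σ1 onset /t/, coda /m/ ok; σ2 onset /b/, coda /∅/ ok → well-formed
/vu.va/ — σ1 onset /v/, coda /∅/ ok; σ2 onset /v/, coda /∅/ ok → well-formed
/gak/ — σ1 onset /g/, coda /k/ ok → well-formed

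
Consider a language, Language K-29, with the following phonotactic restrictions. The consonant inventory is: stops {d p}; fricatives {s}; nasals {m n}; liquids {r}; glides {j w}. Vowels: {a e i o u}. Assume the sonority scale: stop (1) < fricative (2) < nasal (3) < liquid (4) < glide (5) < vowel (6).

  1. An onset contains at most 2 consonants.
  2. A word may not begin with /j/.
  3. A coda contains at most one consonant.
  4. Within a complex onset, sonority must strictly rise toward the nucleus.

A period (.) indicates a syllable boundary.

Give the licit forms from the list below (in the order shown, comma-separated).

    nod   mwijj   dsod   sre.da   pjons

nod, dsod, sre.da

nod — σ1 onset /n/, coda /d/ ok → licit
mwijj — violates constraint 3: syllable 1 coda /jj/ has 2 consonants (> 1) → illicit
dsod — σ1 onset /ds/ (1→2 rises), coda /d/ ok → licit
sre.da — σ1 onset /sr/ (2→4 rises), coda /∅/ ok; σ2 onset /d/, coda /∅/ ok → licit
pjons — violates constraint 3: syllable 1 coda /ns/ has 2 consonants (> 1) → illicit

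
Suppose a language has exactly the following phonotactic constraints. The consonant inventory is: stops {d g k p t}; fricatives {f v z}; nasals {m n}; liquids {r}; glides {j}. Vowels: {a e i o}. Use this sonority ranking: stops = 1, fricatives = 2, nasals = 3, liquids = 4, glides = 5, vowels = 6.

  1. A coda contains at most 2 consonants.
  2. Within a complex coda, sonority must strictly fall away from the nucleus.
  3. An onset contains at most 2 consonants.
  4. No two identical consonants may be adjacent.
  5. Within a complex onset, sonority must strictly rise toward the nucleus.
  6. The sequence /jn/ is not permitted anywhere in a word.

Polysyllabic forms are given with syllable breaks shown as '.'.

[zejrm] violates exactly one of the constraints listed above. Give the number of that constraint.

[zejrm]: syllable 1 coda /jrm/ has 3 consonants (> 2).
This is a violation of constraint 1: "A coda contains at most 2 consonants."
The remaining constraints (2, 3, 4, 5, 6) are satisfied.

1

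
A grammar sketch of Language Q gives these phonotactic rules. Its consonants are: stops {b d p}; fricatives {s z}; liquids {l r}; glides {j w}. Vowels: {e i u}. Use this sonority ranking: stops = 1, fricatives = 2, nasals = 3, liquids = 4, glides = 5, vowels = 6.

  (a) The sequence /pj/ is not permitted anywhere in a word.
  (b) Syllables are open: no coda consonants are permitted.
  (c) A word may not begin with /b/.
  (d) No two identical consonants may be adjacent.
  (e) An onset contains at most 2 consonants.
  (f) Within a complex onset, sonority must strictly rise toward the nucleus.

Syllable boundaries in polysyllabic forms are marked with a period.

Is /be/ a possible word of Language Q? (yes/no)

no

/be/ — violates constraint (c): word begins with /b/ → illicit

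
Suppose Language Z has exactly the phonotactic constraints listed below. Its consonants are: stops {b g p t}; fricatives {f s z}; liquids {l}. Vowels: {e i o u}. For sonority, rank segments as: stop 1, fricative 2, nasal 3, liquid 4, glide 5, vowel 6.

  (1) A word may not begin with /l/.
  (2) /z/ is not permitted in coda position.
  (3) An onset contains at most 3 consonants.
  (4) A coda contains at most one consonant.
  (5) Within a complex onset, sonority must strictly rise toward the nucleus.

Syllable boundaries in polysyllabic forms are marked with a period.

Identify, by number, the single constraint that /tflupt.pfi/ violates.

4

/tflupt.pfi/: syllable 1 coda /pt/ has 2 consonants (> 1).
This is a violation of constraint 4: "A coda contains at most one consonant."
The remaining constraints (1, 2, 3, 5) are satisfied.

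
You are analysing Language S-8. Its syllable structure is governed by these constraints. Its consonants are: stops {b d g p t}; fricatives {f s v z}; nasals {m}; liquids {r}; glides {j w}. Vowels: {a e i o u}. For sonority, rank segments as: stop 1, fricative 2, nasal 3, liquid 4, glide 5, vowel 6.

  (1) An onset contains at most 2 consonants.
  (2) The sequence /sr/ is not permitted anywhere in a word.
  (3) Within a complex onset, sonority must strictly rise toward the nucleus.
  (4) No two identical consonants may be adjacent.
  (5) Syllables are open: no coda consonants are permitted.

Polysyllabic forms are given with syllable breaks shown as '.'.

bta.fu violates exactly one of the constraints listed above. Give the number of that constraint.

bta.fu: syllable 1 onset /bt/: /b/ (stop, 1) → /t/ (stop, 1) does not rise.
This is a violation of constraint 3: "Within a complex onset, sonority must strictly rise toward the nucleus."
The remaining constraints (1, 2, 4, 5) are satisfied.

3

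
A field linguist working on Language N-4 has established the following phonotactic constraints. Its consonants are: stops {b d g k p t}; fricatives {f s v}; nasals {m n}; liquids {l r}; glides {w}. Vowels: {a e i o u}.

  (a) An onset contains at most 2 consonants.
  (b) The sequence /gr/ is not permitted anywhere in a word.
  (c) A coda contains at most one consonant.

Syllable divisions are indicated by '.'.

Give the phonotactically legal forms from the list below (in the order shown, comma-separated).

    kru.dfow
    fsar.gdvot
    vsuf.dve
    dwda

kru.dfow, vsuf.dve

kru.dfow — σ1 onset /kr/ (2C), coda /∅/ ok; σ2 onset /df/ (2C), coda /w/ ok → phonotactically legal
fsar.gdvot — violates constraint (a): syllable 2 onset /gdv/ has 3 consonants (> 2) → phonotactically illegal
vsuf.dve — σ1 onset /vs/ (2C), coda /f/ ok; σ2 onset /dv/ (2C), coda /∅/ ok → phonotactically legal
dwda — violates constraint (a): syllable 1 onset /dwd/ has 3 consonants (> 2) → phonotactically illegal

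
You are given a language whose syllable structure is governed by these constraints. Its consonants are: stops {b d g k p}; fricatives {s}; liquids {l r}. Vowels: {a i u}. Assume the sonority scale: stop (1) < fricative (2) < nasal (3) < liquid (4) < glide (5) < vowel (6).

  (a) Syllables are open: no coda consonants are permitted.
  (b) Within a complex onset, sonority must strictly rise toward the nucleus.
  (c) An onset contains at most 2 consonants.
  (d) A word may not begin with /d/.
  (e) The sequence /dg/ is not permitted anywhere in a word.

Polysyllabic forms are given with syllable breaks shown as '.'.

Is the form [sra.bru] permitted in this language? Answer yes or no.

[sra.bru] — σ1 onset /sr/ (2→4 rises), coda /∅/ ok; σ2 onset /br/ (1→4 rises), coda /∅/ ok → permitted

yes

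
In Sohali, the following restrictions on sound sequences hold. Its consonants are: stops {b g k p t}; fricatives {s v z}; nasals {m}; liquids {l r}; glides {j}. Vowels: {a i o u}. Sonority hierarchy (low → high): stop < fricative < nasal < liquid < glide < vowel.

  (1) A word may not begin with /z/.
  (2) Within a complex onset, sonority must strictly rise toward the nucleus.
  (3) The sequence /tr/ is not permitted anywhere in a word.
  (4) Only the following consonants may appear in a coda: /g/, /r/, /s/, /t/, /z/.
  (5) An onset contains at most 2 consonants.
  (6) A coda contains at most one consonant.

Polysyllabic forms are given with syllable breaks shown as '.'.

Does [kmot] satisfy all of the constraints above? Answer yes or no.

yes

[kmot] — σ1 onset /km/ (1→3 rises), coda /t/ ok → licit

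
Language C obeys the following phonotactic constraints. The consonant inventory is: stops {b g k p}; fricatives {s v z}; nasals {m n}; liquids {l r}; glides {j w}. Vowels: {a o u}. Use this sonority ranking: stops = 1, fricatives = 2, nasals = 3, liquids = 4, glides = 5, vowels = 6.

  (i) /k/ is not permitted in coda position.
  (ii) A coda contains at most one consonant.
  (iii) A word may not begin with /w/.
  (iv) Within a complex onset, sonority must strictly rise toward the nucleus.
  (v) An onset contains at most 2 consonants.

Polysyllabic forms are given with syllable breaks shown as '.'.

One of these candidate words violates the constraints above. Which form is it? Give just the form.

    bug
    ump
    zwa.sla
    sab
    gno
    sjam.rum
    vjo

ump

bug — σ1 onset /b/, coda /g/ ok → phonotactically legal
ump — violates constraint (ii): syllable 1 coda /mp/ has 2 consonants (> 1) → phonotactically illegal
zwa.sla — σ1 onset /zw/ (2→5 rises), coda /∅/ ok; σ2 onset /sl/ (2→4 rises), coda /∅/ ok → phonotactically legal
sab — σ1 onset /s/, coda /b/ ok → phonotactically legal
gno — σ1 onset /gn/ (1→3 rises), coda /∅/ ok → phonotactically legal
sjam.rum — σ1 onset /sj/ (2→5 rises), coda /m/ ok; σ2 onset /r/, coda /m/ ok → phonotactically legal
vjo — σ1 onset /vj/ (2→5 rises), coda /∅/ ok → phonotactically legal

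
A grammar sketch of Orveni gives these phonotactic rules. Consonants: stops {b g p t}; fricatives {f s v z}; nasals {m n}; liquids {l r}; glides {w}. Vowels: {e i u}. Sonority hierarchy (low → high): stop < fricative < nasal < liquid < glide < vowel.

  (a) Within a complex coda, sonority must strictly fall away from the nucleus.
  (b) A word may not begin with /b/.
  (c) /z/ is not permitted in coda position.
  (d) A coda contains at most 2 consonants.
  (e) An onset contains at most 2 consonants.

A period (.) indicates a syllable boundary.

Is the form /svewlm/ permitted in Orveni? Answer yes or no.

no

/svewlm/ — violates constraint (d): syllable 1 coda /wlm/ has 3 consonants (> 2) → not permitted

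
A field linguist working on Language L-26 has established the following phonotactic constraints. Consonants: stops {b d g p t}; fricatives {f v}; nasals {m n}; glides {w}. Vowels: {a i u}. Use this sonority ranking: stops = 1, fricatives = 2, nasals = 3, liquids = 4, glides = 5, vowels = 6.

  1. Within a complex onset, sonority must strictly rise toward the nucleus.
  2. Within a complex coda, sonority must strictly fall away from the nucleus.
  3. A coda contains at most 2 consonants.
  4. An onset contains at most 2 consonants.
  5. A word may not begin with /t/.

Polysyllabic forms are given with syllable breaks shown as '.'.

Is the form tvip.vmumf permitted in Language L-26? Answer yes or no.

no

tvip.vmumf — violates constraint 5: word begins with /t/ → not permitted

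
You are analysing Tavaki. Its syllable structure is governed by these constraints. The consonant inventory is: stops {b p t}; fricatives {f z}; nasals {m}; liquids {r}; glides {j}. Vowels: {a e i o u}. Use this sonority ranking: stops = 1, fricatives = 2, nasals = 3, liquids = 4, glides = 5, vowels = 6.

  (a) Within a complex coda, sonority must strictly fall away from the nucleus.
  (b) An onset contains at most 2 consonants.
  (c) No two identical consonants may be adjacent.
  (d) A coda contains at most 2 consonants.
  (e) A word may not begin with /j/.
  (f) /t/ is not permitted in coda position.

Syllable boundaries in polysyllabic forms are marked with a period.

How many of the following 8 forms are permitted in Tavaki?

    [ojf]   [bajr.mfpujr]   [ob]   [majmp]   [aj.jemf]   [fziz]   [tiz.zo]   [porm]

4

[ojf] — σ1 onset /∅/, coda /jf/ (5→2 falls) ok → permitted
[bajr.mfpujr] — violates constraint (b): syllable 2 onset /mfp/ has 3 consonants (> 2) → not permitted
[ob] — σ1 onset /∅/, coda /b/ ok → permitted
[majmp] — violates constraint (d): syllable 1 coda /jmp/ has 3 consonants (> 2) → not permitted
[aj.jemf] — violates constraint (c): adjacent identical consonants /jj/ → not permitted
[fziz] — σ1 onset /fz/ (2C), coda /z/ ok → permitted
[tiz.zo] — violates constraint (c): adjacent identical consonants /zz/ → not permitted
[porm] — σ1 onset /p/, coda /rm/ (4→3 falls) ok → permitted
Permitted: [ojf], [ob], [fziz], [porm] → 4.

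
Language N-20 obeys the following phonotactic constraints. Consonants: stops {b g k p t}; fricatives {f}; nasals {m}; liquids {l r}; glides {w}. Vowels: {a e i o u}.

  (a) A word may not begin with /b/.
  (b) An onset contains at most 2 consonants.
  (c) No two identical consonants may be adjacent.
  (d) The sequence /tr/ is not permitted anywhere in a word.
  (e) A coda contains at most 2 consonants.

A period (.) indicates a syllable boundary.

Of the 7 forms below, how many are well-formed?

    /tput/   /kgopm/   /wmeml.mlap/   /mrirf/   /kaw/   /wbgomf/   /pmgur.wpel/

/tput/ — σ1 onset /tp/ (2C), coda /t/ ok → well-formed
/kgopm/ — σ1 onset /kg/ (2C), coda /pm/ (2C) ok → well-formed
/wmeml.mlap/ — σ1 onset /wm/ (2C), coda /ml/ (2C) ok; σ2 onset /ml/ (2C), coda /p/ ok → well-formed
/mrirf/ — σ1 onset /mr/ (2C), coda /rf/ (2C) ok → well-formed
/kaw/ — σ1 onset /k/, coda /w/ ok → well-formed
/wbgomf/ — violates constraint (b): syllable 1 onset /wbg/ has 3 consonants (> 2) → ill-formed
/pmgur.wpel/ — violates constraint (b): syllable 1 onset /pmg/ has 3 consonants (> 2) → ill-formed
Well-formed: /tput/, /kgopm/, /wmeml.mlap/, /mrirf/, /kaw/ → 5.

5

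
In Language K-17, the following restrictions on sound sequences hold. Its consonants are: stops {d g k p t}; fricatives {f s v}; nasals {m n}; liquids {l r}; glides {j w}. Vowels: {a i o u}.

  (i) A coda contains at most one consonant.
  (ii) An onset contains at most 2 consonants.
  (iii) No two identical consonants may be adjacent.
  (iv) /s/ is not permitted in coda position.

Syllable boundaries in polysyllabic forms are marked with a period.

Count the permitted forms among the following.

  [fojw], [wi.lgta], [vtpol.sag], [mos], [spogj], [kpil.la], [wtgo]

[fojw] — violates constraint (i): syllable 1 coda /jw/ has 2 consonants (> 1) → not permitted
[wi.lgta] — violates constraint (ii): syllable 2 onset /lgt/ has 3 consonants (> 2) → not permitted
[vtpol.sag] — violates constraint (ii): syllable 1 onset /vtp/ has 3 consonants (> 2) → not permitted
[mos] — violates constraint (iv): syllable 1 coda contains /s/ → not permitted
[spogj] — violates constraint (i): syllable 1 coda /gj/ has 2 consonants (> 1) → not permitted
[kpil.la] — violates constraint (iii): adjacent identical consonants /ll/ → not permitted
[wtgo] — violates constraint (ii): syllable 1 onset /wtg/ has 3 consonants (> 2) → not permitted
No form is permitted → 0.

0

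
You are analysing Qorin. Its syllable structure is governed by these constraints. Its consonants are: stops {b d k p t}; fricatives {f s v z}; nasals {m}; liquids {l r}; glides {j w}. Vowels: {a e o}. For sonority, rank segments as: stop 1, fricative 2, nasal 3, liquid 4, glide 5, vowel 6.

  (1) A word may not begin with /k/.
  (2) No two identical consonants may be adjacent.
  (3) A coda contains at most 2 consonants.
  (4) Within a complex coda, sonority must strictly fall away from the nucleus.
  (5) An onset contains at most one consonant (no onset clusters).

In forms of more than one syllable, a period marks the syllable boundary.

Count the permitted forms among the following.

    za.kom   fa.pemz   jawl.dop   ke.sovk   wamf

4

za.kom — σ1 onset /z/, coda /∅/ ok; σ2 onset /k/, coda /m/ ok → permitted
fa.pemz — σ1 onset /f/, coda /∅/ ok; σ2 onset /p/, coda /mz/ (3→2 falls) ok → permitted
jawl.dop — σ1 onset /j/, coda /wl/ (5→4 falls) ok; σ2 onset /d/, coda /p/ ok → permitted
ke.sovk — violates constraint 1: word begins with /k/ → not permitted
wamf — σ1 onset /w/, coda /mf/ (3→2 falls) ok → permitted
Permitted: za.kom, fa.pemz, jawl.dop, wamf → 4.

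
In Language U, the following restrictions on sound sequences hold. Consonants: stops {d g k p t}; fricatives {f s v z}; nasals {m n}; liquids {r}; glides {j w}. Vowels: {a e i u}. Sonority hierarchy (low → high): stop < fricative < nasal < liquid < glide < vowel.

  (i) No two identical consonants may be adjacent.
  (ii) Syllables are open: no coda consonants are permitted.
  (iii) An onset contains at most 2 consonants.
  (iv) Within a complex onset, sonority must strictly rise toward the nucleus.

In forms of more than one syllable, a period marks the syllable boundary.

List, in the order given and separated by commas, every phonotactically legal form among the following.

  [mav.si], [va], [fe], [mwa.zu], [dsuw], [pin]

[va], [fe], [mwa.zu]

[mav.si] — violates constraint (ii): syllable 1 coda /v/ has 1 consonant (> 0) → phonotactically illegal
[va] — σ1 onset /v/, coda /∅/ ok → phonotactically legal
[fe] — σ1 onset /f/, coda /∅/ ok → phonotactically legal
[mwa.zu] — σ1 onset /mw/ (3→5 rises), coda /∅/ ok; σ2 onset /z/, coda /∅/ ok → phonotactically legal
[dsuw] — violates constraint (ii): syllable 1 coda /w/ has 1 consonant (> 0) → phonotactically illegal
[pin] — violates constraint (ii): syllable 1 coda /n/ has 1 consonant (> 0) → phonotactically illegal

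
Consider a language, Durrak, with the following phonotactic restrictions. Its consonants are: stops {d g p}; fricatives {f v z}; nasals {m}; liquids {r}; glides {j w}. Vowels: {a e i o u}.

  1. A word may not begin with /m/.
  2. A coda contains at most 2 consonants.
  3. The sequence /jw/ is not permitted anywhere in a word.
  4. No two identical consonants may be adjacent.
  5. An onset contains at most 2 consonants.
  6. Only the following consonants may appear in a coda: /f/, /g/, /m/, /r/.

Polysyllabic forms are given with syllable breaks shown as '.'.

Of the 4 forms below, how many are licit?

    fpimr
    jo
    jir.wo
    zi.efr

4

fpimr — σ1 onset /fp/ (2C), coda /mr/ (2C) ok → licit
jo — σ1 onset /j/, coda /∅/ ok → licit
jir.wo — σ1 onset /j/, coda /r/ ok; σ2 onset /w/, coda /∅/ ok → licit
zi.efr — σ1 onset /z/, coda /∅/ ok; σ2 onset /∅/, coda /fr/ (2C) ok → licit
Licit: fpimr, jo, jir.wo, zi.efr → 4.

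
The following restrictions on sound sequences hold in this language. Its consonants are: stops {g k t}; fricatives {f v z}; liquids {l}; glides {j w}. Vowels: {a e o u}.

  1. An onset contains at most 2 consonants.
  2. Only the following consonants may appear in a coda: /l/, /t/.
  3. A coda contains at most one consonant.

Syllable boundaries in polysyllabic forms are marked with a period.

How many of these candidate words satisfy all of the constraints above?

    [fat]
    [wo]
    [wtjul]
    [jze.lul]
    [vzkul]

3

[fat] — σ1 onset /f/, coda /t/ ok → well-formed
[wo] — σ1 onset /w/, coda /∅/ ok → well-formed
[wtjul] — violates constraint 1: syllable 1 onset /wtj/ has 3 consonants (> 2) → ill-formed
[jze.lul] — σ1 onset /jz/ (2C), coda /∅/ ok; σ2 onset /l/, coda /l/ ok → well-formed
[vzkul] — violates constraint 1: syllable 1 onset /vzk/ has 3 consonants (> 2) → ill-formed
Well-formed: [fat], [wo], [jze.lul] → 3.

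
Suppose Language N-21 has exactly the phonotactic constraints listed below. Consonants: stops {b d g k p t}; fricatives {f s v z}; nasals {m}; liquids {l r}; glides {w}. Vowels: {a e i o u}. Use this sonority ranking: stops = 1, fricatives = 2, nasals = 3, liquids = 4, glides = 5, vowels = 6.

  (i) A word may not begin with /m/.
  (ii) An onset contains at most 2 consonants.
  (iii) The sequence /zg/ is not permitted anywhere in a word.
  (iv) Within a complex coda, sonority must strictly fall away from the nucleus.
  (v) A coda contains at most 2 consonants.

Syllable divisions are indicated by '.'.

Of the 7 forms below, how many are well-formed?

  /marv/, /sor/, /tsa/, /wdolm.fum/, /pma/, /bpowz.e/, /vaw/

/marv/ — violates constraint (i): word begins with /m/ → ill-formed
/sor/ — σ1 onset /s/, coda /r/ ok → well-formed
/tsa/ — σ1 onset /ts/ (2C), coda /∅/ ok → well-formed
/wdolm.fum/ — σ1 onset /wd/ (2C), coda /lm/ (4→3 falls) ok; σ2 onset /f/, coda /m/ ok → well-formed
/pma/ — σ1 onset /pm/ (2C), coda /∅/ ok → well-formed
/bpowz.e/ — σ1 onset /bp/ (2C), coda /wz/ (5→2 falls) ok; σ2 onset /∅/, coda /∅/ ok → well-formed
/vaw/ — σ1 onset /v/, coda /w/ ok → well-formed
Well-formed: /sor/, /tsa/, /wdolm.fum/, /pma/, /bpowz.e/, /vaw/ → 6.

6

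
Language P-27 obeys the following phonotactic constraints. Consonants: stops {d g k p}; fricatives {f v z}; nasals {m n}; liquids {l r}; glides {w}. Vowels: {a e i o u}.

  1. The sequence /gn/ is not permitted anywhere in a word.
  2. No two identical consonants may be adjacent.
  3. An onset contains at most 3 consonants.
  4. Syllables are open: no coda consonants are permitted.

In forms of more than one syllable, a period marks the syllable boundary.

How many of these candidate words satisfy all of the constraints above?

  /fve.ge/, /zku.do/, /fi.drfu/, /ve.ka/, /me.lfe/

/fve.ge/ — σ1 onset /fv/ (2C), coda /∅/ ok; σ2 onset /g/, coda /∅/ ok → permitted
/zku.do/ — σ1 onset /zk/ (2C), coda /∅/ ok; σ2 onset /d/, coda /∅/ ok → permitted
/fi.drfu/ — σ1 onset /f/, coda /∅/ ok; σ2 onset /drf/ (3C), coda /∅/ ok → permitted
/ve.ka/ — σ1 onset /v/, coda /∅/ ok; σ2 onset /k/, coda /∅/ ok → permitted
/me.lfe/ — σ1 onset /m/, coda /∅/ ok; σ2 onset /lf/ (2C), coda /∅/ ok → permitted
Permitted: /fve.ge/, /zku.do/, /fi.drfu/, /ve.ka/, /me.lfe/ → 5.

5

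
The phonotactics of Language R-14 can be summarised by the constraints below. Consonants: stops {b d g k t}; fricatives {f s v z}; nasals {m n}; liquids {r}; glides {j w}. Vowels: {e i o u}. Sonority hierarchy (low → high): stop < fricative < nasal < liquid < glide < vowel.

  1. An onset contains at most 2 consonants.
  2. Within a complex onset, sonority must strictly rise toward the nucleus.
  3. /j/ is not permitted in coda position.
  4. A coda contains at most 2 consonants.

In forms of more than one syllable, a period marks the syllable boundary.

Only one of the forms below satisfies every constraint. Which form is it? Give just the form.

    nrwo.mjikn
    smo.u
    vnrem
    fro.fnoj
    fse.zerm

nrwo.mjikn — violates constraint 1: syllable 1 onset /nrw/ has 3 consonants (> 2) → illicit
smo.u — σ1 onset /sm/ (2→3 rises), coda /∅/ ok; σ2 onset /∅/, coda /∅/ ok → licit
vnrem — violates constraint 1: syllable 1 onset /vnr/ has 3 consonants (> 2) → illicit
fro.fnoj — violates constraint 3: syllable 2 coda contains /j/ → illicit
fse.zerm — violates constraint 2: syllable 1 onset /fs/: /f/ (fricative, 2) → /s/ (fricative, 2) does not rise → illicit

smo.u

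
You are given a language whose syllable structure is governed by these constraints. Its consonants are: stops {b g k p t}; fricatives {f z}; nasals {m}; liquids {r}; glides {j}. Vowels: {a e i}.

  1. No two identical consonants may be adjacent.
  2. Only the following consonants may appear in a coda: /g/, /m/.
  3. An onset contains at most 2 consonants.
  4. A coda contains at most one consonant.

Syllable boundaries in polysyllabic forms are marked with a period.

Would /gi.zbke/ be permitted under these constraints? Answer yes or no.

no

/gi.zbke/ — violates constraint 3: syllable 2 onset /zbk/ has 3 consonants (> 2) → not permitted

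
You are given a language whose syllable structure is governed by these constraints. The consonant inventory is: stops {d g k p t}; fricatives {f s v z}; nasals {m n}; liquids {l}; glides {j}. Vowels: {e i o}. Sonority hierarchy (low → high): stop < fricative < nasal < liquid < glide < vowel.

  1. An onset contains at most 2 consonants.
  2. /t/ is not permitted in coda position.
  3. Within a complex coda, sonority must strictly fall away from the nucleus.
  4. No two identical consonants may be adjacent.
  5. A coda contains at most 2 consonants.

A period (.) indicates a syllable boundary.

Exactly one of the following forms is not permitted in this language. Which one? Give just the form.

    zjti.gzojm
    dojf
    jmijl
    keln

zjti.gzojm

zjti.gzojm — violates constraint 1: syllable 1 onset /zjt/ has 3 consonants (> 2) → not permitted
dojf — σ1 onset /d/, coda /jf/ (5→2 falls) ok → permitted
jmijl — σ1 onset /jm/ (2C), coda /jl/ (5→4 falls) ok → permitted
keln — σ1 onset /k/, coda /ln/ (4→3 falls) ok → permitted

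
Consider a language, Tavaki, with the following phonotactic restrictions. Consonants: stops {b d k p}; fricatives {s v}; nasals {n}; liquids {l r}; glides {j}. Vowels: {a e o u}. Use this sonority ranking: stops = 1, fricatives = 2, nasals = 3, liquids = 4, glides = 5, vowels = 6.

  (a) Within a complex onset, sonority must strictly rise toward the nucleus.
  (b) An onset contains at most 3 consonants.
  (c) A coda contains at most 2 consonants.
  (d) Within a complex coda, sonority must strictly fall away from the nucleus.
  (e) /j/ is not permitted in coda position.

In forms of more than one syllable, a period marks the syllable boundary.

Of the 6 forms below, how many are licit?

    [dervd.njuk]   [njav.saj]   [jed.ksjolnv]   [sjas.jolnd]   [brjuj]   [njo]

1

[dervd.njuk] — violates constraint (c): syllable 1 coda /rvd/ has 3 consonants (> 2) → illicit
[njav.saj] — violates constraint (e): syllable 2 coda contains /j/ → illicit
[jed.ksjolnv] — violates constraint (c): syllable 2 coda /lnv/ has 3 consonants (> 2) → illicit
[sjas.jolnd] — violates constraint (c): syllable 2 coda /lnd/ has 3 consonants (> 2) → illicit
[brjuj] — violates constraint (e): syllable 1 coda contains /j/ → illicit
[njo] — σ1 onset /nj/ (3→5 rises), coda /∅/ ok → licit
Licit: [njo] → 1.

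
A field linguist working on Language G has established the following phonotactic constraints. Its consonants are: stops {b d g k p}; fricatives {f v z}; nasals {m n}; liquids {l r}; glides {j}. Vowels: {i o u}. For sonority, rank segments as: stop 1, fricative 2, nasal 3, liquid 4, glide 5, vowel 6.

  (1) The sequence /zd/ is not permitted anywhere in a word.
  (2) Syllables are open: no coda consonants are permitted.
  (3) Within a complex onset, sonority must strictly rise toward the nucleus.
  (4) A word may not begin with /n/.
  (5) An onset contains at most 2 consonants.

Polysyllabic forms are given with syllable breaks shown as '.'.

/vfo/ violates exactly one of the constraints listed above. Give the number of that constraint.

/vfo/: syllable 1 onset /vf/: /v/ (fricative, 2) → /f/ (fricative, 2) does not rise.
This is a violation of constraint 3: "Within a complex onset, sonority must strictly rise toward the nucleus."
The remaining constraints (1, 2, 4, 5) are satisfied.

3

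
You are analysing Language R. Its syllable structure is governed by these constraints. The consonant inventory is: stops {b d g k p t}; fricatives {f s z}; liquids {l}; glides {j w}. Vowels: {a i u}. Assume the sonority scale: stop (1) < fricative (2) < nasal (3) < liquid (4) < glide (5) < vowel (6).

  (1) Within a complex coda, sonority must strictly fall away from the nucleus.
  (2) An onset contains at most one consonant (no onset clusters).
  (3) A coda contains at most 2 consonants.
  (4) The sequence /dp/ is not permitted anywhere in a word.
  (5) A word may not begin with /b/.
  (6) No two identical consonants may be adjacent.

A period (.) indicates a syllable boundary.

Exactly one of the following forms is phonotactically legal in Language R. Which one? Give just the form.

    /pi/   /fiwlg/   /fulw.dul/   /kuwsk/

/pi/ — σ1 onset /p/, coda /∅/ ok → phonotactically legal
/fiwlg/ — violates constraint 3: syllable 1 coda /wlg/ has 3 consonants (> 2) → phonotactically illegal
/fulw.dul/ — violates constraint 1: syllable 1 coda /lw/: /l/ (liquid, 4) → /w/ (glide, 5) does not fall → phonotactically illegal
/kuwsk/ — violates constraint 3: syllable 1 coda /wsk/ has 3 consonants (> 2) → phonotactically illegal

/pi/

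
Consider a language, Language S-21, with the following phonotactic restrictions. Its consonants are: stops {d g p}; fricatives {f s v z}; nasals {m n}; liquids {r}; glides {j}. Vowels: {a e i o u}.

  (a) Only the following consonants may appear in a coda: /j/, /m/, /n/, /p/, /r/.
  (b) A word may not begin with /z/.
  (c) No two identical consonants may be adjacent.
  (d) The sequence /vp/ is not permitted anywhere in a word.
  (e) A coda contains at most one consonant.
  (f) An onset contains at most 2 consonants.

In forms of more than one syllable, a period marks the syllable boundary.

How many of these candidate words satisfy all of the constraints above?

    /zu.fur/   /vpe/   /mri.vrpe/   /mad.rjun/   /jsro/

/zu.fur/ — violates constraint (b): word begins with /z/ → not permitted
/vpe/ — violates constraint (d): contains banned sequence /vp/ → not permitted
/mri.vrpe/ — violates constraint (f): syllable 2 onset /vrp/ has 3 consonants (> 2) → not permitted
/mad.rjun/ — violates constraint (a): syllable 1 coda contains /d/, which is not a licensed coda consonant → not permitted
/jsro/ — violates constraint (f): syllable 1 onset /jsr/ has 3 consonants (> 2) → not permitted
No form is permitted → 0.

0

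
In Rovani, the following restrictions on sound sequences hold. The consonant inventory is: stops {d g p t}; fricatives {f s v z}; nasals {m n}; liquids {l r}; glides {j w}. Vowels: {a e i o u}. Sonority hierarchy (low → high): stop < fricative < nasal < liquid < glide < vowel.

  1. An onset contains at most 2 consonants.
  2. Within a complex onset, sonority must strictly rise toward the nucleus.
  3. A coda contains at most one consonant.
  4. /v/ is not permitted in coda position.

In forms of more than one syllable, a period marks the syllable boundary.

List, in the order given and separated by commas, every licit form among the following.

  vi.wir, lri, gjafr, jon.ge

vi.wir — σ1 onset /v/, coda /∅/ ok; σ2 onset /w/, coda /r/ ok → licit
lri — violates constraint 2: syllable 1 onset /lr/: /l/ (liquid, 4) → /r/ (liquid, 4) does not rise → illicit
gjafr — violates constraint 3: syllable 1 coda /fr/ has 2 consonants (> 1) → illicit
jon.ge — σ1 onset /j/, coda /n/ ok; σ2 onset /g/, coda /∅/ ok → licit

vi.wir, jon.ge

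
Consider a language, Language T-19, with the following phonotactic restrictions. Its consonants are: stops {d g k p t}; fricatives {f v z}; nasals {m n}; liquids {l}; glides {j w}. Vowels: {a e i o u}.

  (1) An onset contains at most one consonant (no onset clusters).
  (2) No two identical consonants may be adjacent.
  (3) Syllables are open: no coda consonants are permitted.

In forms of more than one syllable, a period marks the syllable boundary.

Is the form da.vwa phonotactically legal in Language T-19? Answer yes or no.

no

da.vwa — violates constraint 1: syllable 2 onset /vw/ has 2 consonants (> 1) → phonotactically illegal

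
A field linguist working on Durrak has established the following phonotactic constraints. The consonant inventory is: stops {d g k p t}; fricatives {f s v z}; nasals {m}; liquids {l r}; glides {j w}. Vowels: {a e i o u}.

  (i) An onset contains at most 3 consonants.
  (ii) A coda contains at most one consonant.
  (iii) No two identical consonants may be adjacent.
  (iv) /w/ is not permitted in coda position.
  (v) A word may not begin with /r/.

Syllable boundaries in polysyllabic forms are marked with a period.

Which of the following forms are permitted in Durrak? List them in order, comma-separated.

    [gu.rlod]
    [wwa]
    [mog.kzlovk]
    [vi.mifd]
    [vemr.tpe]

[gu.rlod]

[gu.rlod] — σ1 onset /g/, coda /∅/ ok; σ2 onset /rl/ (2C), coda /d/ ok → permitted
[wwa] — violates constraint (iii): adjacent identical consonants /ww/ → not permitted
[mog.kzlovk] — violates constraint (ii): syllable 2 coda /vk/ has 2 consonants (> 1) → not permitted
[vi.mifd] — violates constraint (ii): syllable 2 coda /fd/ has 2 consonants (> 1) → not permitted
[vemr.tpe] — violates constraint (ii): syllable 1 coda /mr/ has 2 consonants (> 1) → not permitted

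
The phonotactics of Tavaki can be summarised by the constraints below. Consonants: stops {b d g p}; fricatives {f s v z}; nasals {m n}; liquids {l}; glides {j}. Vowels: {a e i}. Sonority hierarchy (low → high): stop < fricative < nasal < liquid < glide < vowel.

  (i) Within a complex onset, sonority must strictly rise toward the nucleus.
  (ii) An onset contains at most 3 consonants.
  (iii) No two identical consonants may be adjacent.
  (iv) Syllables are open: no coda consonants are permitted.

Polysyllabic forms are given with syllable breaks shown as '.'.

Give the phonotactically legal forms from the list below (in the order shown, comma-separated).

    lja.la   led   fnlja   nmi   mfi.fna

lja.la — σ1 onset /lj/ (4→5 rises), coda /∅/ ok; σ2 onset /l/, coda /∅/ ok → phonotactically legal
led — violates constraint (iv): syllable 1 coda /d/ has 1 consonant (> 0) → phonotactically illegal
fnlja — violates constraint (ii): syllable 1 onset /fnlj/ has 4 consonants (> 3) → phonotactically illegal
nmi — violates constraint (i): syllable 1 onset /nm/: /n/ (nasal, 3) → /m/ (nasal, 3) does not rise → phonotactically illegal
mfi.fna — violates constraint (i): syllable 1 onset /mf/: /m/ (nasal, 3) → /f/ (fricative, 2) does not rise → phonotactically illegal

lja.la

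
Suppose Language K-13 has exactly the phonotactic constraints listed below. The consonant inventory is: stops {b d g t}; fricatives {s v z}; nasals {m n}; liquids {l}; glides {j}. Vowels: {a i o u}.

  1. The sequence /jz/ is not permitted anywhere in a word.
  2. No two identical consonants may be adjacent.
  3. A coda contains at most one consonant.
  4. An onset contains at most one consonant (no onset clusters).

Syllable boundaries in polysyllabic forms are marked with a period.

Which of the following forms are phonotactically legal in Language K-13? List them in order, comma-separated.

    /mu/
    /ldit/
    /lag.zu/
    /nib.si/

/mu/ — σ1 onset /m/, coda /∅/ ok → phonotactically legal
/ldit/ — violates constraint 4: syllable 1 onset /ld/ has 2 consonants (> 1) → phonotactically illegal
/lag.zu/ — σ1 onset /l/, coda /g/ ok; σ2 onset /z/, coda /∅/ ok → phonotactically legal
/nib.si/ — σ1 onset /n/, coda /b/ ok; σ2 onset /s/, coda /∅/ ok → phonotactically legal

/mu/, /lag.zu/, /nib.si/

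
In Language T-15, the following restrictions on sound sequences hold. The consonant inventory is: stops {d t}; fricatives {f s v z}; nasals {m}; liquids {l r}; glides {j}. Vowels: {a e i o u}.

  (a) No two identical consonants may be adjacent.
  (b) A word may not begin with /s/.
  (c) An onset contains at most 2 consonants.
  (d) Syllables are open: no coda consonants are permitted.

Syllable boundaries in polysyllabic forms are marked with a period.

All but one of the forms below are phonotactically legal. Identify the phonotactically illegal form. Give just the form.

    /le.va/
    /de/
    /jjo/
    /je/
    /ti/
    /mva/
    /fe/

/jjo/

/le.va/ — σ1 onset /l/, coda /∅/ ok; σ2 onset /v/, coda /∅/ ok → phonotactically legal
/de/ — σ1 onset /d/, coda /∅/ ok → phonotactically legal
/jjo/ — violates constraint (a): adjacent identical consonants /jj/ → phonotactically illegal
/je/ — σ1 onset /j/, coda /∅/ ok → phonotactically legal
/ti/ — σ1 onset /t/, coda /∅/ ok → phonotactically legal
/mva/ — σ1 onset /mv/ (2C), coda /∅/ ok → phonotactically legal
/fe/ — σ1 onset /f/, coda /∅/ ok → phonotactically legal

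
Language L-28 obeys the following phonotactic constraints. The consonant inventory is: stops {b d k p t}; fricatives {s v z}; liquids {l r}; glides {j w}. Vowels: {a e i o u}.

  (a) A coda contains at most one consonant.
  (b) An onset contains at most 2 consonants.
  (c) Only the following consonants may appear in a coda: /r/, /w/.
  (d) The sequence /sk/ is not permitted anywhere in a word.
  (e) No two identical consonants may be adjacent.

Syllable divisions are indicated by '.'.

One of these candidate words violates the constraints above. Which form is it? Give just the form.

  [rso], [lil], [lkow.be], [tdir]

[rso] — σ1 onset /rs/ (2C), coda /∅/ ok → permitted
[lil] — violates constraint (c): syllable 1 coda contains /l/, which is not a licensed coda consonant → not permitted
[lkow.be] — σ1 onset /lk/ (2C), coda /w/ ok; σ2 onset /b/, coda /∅/ ok → permitted
[tdir] — σ1 onset /td/ (2C), coda /r/ ok → permitted

[lil]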